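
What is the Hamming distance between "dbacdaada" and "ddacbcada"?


Comparing "dbacdaada" and "ddacbcada" position by position:
  Position 0: 'd' vs 'd' => same
  Position 1: 'b' vs 'd' => differ
  Position 2: 'a' vs 'a' => same
  Position 3: 'c' vs 'c' => same
  Position 4: 'd' vs 'b' => differ
  Position 5: 'a' vs 'c' => differ
  Position 6: 'a' vs 'a' => same
  Position 7: 'd' vs 'd' => same
  Position 8: 'a' vs 'a' => same
Total differences (Hamming distance): 3

3


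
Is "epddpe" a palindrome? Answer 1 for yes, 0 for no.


Input: epddpe
Reversed: epddpe
  Compare pos 0 ('e') with pos 5 ('e'): match
  Compare pos 1 ('p') with pos 4 ('p'): match
  Compare pos 2 ('d') with pos 3 ('d'): match
Result: palindrome

1


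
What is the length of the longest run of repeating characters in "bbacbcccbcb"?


Input: "bbacbcccbcb"
Scanning for longest run:
  Position 1 ('b'): continues run of 'b', length=2
  Position 2 ('a'): new char, reset run to 1
  Position 3 ('c'): new char, reset run to 1
  Position 4 ('b'): new char, reset run to 1
  Position 5 ('c'): new char, reset run to 1
  Position 6 ('c'): continues run of 'c', length=2
  Position 7 ('c'): continues run of 'c', length=3
  Position 8 ('b'): new char, reset run to 1
  Position 9 ('c'): new char, reset run to 1
  Position 10 ('b'): new char, reset run to 1
Longest run: 'c' with length 3

3


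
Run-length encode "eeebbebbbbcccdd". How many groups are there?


Input: eeebbebbbbcccdd
Scanning for consecutive runs:
  Group 1: 'e' x 3 (positions 0-2)
  Group 2: 'b' x 2 (positions 3-4)
  Group 3: 'e' x 1 (positions 5-5)
  Group 4: 'b' x 4 (positions 6-9)
  Group 5: 'c' x 3 (positions 10-12)
  Group 6: 'd' x 2 (positions 13-14)
Total groups: 6

6


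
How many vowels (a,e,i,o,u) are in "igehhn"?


Input: igehhn
Checking each character:
  'i' at position 0: vowel (running total: 1)
  'g' at position 1: consonant
  'e' at position 2: vowel (running total: 2)
  'h' at position 3: consonant
  'h' at position 4: consonant
  'n' at position 5: consonant
Total vowels: 2

2


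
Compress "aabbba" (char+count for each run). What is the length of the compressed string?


Input: aabbba
Runs:
  'a' x 2 => "a2"
  'b' x 3 => "b3"
  'a' x 1 => "a1"
Compressed: "a2b3a1"
Compressed length: 6

6


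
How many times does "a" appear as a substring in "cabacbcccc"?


Searching for "a" in "cabacbcccc"
Scanning each position:
  Position 0: "c" => no
  Position 1: "a" => MATCH
  Position 2: "b" => no
  Position 3: "a" => MATCH
  Position 4: "c" => no
  Position 5: "b" => no
  Position 6: "c" => no
  Position 7: "c" => no
  Position 8: "c" => no
  Position 9: "c" => no
Total occurrences: 2

2


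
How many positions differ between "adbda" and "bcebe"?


Comparing "adbda" and "bcebe" position by position:
  Position 0: 'a' vs 'b' => DIFFER
  Position 1: 'd' vs 'c' => DIFFER
  Position 2: 'b' vs 'e' => DIFFER
  Position 3: 'd' vs 'b' => DIFFER
  Position 4: 'a' vs 'e' => DIFFER
Positions that differ: 5

5


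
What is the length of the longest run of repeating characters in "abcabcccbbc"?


Input: "abcabcccbbc"
Scanning for longest run:
  Position 1 ('b'): new char, reset run to 1
  Position 2 ('c'): new char, reset run to 1
  Position 3 ('a'): new char, reset run to 1
  Position 4 ('b'): new char, reset run to 1
  Position 5 ('c'): new char, reset run to 1
  Position 6 ('c'): continues run of 'c', length=2
  Position 7 ('c'): continues run of 'c', length=3
  Position 8 ('b'): new char, reset run to 1
  Position 9 ('b'): continues run of 'b', length=2
  Position 10 ('c'): new char, reset run to 1
Longest run: 'c' with length 3

3


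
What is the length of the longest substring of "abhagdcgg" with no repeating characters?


Input: "abhagdcgg"
Sliding window (track last position of each char):
  Position 0 ('a'): window [0,0] length 1 -- new best
  Position 1 ('b'): window [0,1] length 2 -- new best
  Position 2 ('h'): window [0,2] length 3 -- new best
  Position 3 ('a'): repeat (last at 0), move window start to 1
  Position 3 ('a'): window [1,3] length 3
  Position 4 ('g'): window [1,4] length 4 -- new best
  Position 5 ('d'): window [1,5] length 5 -- new best
  Position 6 ('c'): window [1,6] length 6 -- new best
  Position 7 ('g'): repeat (last at 4), move window start to 5
  Position 7 ('g'): window [5,7] length 3
  Position 8 ('g'): repeat (last at 7), move window start to 8
  Position 8 ('g'): window [8,8] length 1
Longest substring with no repeats: "bhagdc" with length 6

6


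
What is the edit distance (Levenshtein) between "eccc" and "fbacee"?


Computing edit distance: "eccc" -> "fbacee"
DP table:
           f    b    a    c    e    e
      0    1    2    3    4    5    6
  e   1    1    2    3    4    4    5
  c   2    2    2    3    3    4    5
  c   3    3    3    3    3    4    5
  c   4    4    4    4    3    4    5
Edit distance = dp[4][6] = 5

5


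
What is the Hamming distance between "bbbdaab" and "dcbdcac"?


Comparing "bbbdaab" and "dcbdcac" position by position:
  Position 0: 'b' vs 'd' => differ
  Position 1: 'b' vs 'c' => differ
  Position 2: 'b' vs 'b' => same
  Position 3: 'd' vs 'd' => same
  Position 4: 'a' vs 'c' => differ
  Position 5: 'a' vs 'a' => same
  Position 6: 'b' vs 'c' => differ
Total differences (Hamming distance): 4

4


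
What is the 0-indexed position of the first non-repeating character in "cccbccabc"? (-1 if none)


Input: cccbccabc
Character frequencies:
  'a': 1
  'b': 2
  'c': 6
Scanning left to right for freq == 1:
  Position 0 ('c'): freq=6, skip
  Position 1 ('c'): freq=6, skip
  Position 2 ('c'): freq=6, skip
  Position 3 ('b'): freq=2, skip
  Position 4 ('c'): freq=6, skip
  Position 5 ('c'): freq=6, skip
  Position 6 ('a'): unique! => answer = 6

6


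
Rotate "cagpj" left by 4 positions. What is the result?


Input: "cagpj", rotate left by 4
First 4 characters: "cagp"
Remaining characters: "j"
Concatenate remaining + first: "j" + "cagp" = "jcagp"

jcagp


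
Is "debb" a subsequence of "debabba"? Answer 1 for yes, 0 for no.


Check if "debb" is a subsequence of "debabba"
Greedy scan:
  Position 0 ('d'): matches sub[0] = 'd'
  Position 1 ('e'): matches sub[1] = 'e'
  Position 2 ('b'): matches sub[2] = 'b'
  Position 3 ('a'): no match needed
  Position 4 ('b'): matches sub[3] = 'b'
  Position 5 ('b'): no match needed
  Position 6 ('a'): no match needed
All 4 characters matched => is a subsequence

1


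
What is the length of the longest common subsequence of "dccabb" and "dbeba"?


LCS of "dccabb" and "dbeba"
DP table:
           d    b    e    b    a
      0    0    0    0    0    0
  d   0    1    1    1    1    1
  c   0    1    1    1    1    1
  c   0    1    1    1    1    1
  a   0    1    1    1    1    2
  b   0    1    2    2    2    2
  b   0    1    2    2    3    3
LCS length = dp[6][5] = 3

3


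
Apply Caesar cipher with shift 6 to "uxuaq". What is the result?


Caesar cipher: shift "uxuaq" by 6
  'u' (pos 20) + 6 = pos 0 = 'a'
  'x' (pos 23) + 6 = pos 3 = 'd'
  'u' (pos 20) + 6 = pos 0 = 'a'
  'a' (pos 0) + 6 = pos 6 = 'g'
  'q' (pos 16) + 6 = pos 22 = 'w'
Result: adagw

adagw


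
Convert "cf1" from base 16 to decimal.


Input: "cf1" in base 16
Positional expansion:
  Digit 'c' (value 12) x 16^2 = 3072
  Digit 'f' (value 15) x 16^1 = 240
  Digit '1' (value 1) x 16^0 = 1
Sum = 3313

3313


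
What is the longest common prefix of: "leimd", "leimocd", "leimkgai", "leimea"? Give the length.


Words: leimd, leimocd, leimkgai, leimea
  Position 0: all 'l' => match
  Position 1: all 'e' => match
  Position 2: all 'i' => match
  Position 3: all 'm' => match
  Position 4: ('d', 'o', 'k', 'e') => mismatch, stop
LCP = "leim" (length 4)

4


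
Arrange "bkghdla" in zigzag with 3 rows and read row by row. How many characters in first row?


Zigzag "bkghdla" into 3 rows:
Placing characters:
  'b' => row 0
  'k' => row 1
  'g' => row 2
  'h' => row 1
  'd' => row 0
  'l' => row 1
  'a' => row 2
Rows:
  Row 0: "bd"
  Row 1: "khl"
  Row 2: "ga"
First row length: 2

2


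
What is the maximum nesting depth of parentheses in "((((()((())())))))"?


Input: "((((()((())())))))"
Tracking depth:
  Position 0 '(': depth becomes 1
  Position 1 '(': depth becomes 2
  Position 2 '(': depth becomes 3
  Position 3 '(': depth becomes 4
  Position 4 '(': depth becomes 5
  Position 5 ')': depth becomes 4
  Position 6 '(': depth becomes 5
  Position 7 '(': depth becomes 6
  Position 8 '(': depth becomes 7
  Position 9 ')': depth becomes 6
  Position 10 ')': depth becomes 5
  Position 11 '(': depth becomes 6
  Position 12 ')': depth becomes 5
  Position 13 ')': depth becomes 4
  Position 14 ')': depth becomes 3
  Position 15 ')': depth becomes 2
  Position 16 ')': depth becomes 1
  Position 17 ')': depth becomes 0
Maximum depth reached: 7

7


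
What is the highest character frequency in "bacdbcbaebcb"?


Input: bacdbcbaebcb
Character counts:
  'a': 2
  'b': 5
  'c': 3
  'd': 1
  'e': 1
Maximum frequency: 5

5


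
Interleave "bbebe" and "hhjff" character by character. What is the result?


Interleaving "bbebe" and "hhjff":
  Position 0: 'b' from first, 'h' from second => "bh"
  Position 1: 'b' from first, 'h' from second => "bh"
  Position 2: 'e' from first, 'j' from second => "ej"
  Position 3: 'b' from first, 'f' from second => "bf"
  Position 4: 'e' from first, 'f' from second => "ef"
Result: bhbhejbfef

bhbhejbfef


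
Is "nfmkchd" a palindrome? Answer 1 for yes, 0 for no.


Input: nfmkchd
Reversed: dhckmfn
  Compare pos 0 ('n') with pos 6 ('d'): MISMATCH
  Compare pos 1 ('f') with pos 5 ('h'): MISMATCH
  Compare pos 2 ('m') with pos 4 ('c'): MISMATCH
Result: not a palindrome

0


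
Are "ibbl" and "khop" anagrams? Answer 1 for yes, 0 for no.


Strings: "ibbl", "khop"
Sorted first:  bbil
Sorted second: hkop
Differ at position 0: 'b' vs 'h' => not anagrams

0


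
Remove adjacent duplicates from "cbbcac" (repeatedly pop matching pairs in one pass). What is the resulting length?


Input: cbbcac
Stack-based adjacent duplicate removal:
  Read 'c': push. Stack: c
  Read 'b': push. Stack: cb
  Read 'b': matches stack top 'b' => pop. Stack: c
  Read 'c': matches stack top 'c' => pop. Stack: (empty)
  Read 'a': push. Stack: a
  Read 'c': push. Stack: ac
Final stack: "ac" (length 2)

2


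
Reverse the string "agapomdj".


Input: agapomdj
Reading characters right to left:
  Position 7: 'j'
  Position 6: 'd'
  Position 5: 'm'
  Position 4: 'o'
  Position 3: 'p'
  Position 2: 'a'
  Position 1: 'g'
  Position 0: 'a'
Reversed: jdmopaga

jdmopaga


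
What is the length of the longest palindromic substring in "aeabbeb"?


Input: "aeabbeb"
Checking substrings for palindromes:
  [0:3] "aea" (len 3) => palindrome
  [4:7] "beb" (len 3) => palindrome
  [3:5] "bb" (len 2) => palindrome
Longest palindromic substring: "aea" with length 3

3


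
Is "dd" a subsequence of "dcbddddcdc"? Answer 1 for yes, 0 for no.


Check if "dd" is a subsequence of "dcbddddcdc"
Greedy scan:
  Position 0 ('d'): matches sub[0] = 'd'
  Position 1 ('c'): no match needed
  Position 2 ('b'): no match needed
  Position 3 ('d'): matches sub[1] = 'd'
  Position 4 ('d'): no match needed
  Position 5 ('d'): no match needed
  Position 6 ('d'): no match needed
  Position 7 ('c'): no match needed
  Position 8 ('d'): no match needed
  Position 9 ('c'): no match needed
All 2 characters matched => is a subsequence

1


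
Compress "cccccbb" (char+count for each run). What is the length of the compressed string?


Input: cccccbb
Runs:
  'c' x 5 => "c5"
  'b' x 2 => "b2"
Compressed: "c5b2"
Compressed length: 4

4


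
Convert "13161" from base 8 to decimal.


Input: "13161" in base 8
Positional expansion:
  Digit '1' (value 1) x 8^4 = 4096
  Digit '3' (value 3) x 8^3 = 1536
  Digit '1' (value 1) x 8^2 = 64
  Digit '6' (value 6) x 8^1 = 48
  Digit '1' (value 1) x 8^0 = 1
Sum = 5745

5745


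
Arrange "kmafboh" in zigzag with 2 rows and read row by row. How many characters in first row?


Zigzag "kmafboh" into 2 rows:
Placing characters:
  'k' => row 0
  'm' => row 1
  'a' => row 0
  'f' => row 1
  'b' => row 0
  'o' => row 1
  'h' => row 0
Rows:
  Row 0: "kabh"
  Row 1: "mfo"
First row length: 4

4


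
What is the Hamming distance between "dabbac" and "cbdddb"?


Comparing "dabbac" and "cbdddb" position by position:
  Position 0: 'd' vs 'c' => differ
  Position 1: 'a' vs 'b' => differ
  Position 2: 'b' vs 'd' => differ
  Position 3: 'b' vs 'd' => differ
  Position 4: 'a' vs 'd' => differ
  Position 5: 'c' vs 'b' => differ
Total differences (Hamming distance): 6

6


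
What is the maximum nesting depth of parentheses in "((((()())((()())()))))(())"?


Input: "((((()())((()())()))))(())"
Tracking depth:
  Position 0 '(': depth becomes 1
  Position 1 '(': depth becomes 2
  Position 2 '(': depth becomes 3
  Position 3 '(': depth becomes 4
  Position 4 '(': depth becomes 5
  Position 5 ')': depth becomes 4
  Position 6 '(': depth becomes 5
  Position 7 ')': depth becomes 4
  Position 8 ')': depth becomes 3
  Position 9 '(': depth becomes 4
  Position 10 '(': depth becomes 5
  Position 11 '(': depth becomes 6
  Position 12 ')': depth becomes 5
  Position 13 '(': depth becomes 6
  Position 14 ')': depth becomes 5
  Position 15 ')': depth becomes 4
  Position 16 '(': depth becomes 5
  Position 17 ')': depth becomes 4
  Position 18 ')': depth becomes 3
  Position 19 ')': depth becomes 2
  Position 20 ')': depth becomes 1
  Position 21 ')': depth becomes 0
  Position 22 '(': depth becomes 1
  Position 23 '(': depth becomes 2
  Position 24 ')': depth becomes 1
  Position 25 ')': depth becomes 0
Maximum depth reached: 6

6


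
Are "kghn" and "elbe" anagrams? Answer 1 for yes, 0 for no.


Strings: "kghn", "elbe"
Sorted first:  ghkn
Sorted second: beel
Differ at position 0: 'g' vs 'b' => not anagrams

0


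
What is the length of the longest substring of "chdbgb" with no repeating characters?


Input: "chdbgb"
Sliding window (track last position of each char):
  Position 0 ('c'): window [0,0] length 1 -- new best
  Position 1 ('h'): window [0,1] length 2 -- new best
  Position 2 ('d'): window [0,2] length 3 -- new best
  Position 3 ('b'): window [0,3] length 4 -- new best
  Position 4 ('g'): window [0,4] length 5 -- new best
  Position 5 ('b'): repeat (last at 3), move window start to 4
  Position 5 ('b'): window [4,5] length 2
Longest substring with no repeats: "chdbg" with length 5

5


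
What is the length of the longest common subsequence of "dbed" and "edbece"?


LCS of "dbed" and "edbece"
DP table:
           e    d    b    e    c    e
      0    0    0    0    0    0    0
  d   0    0    1    1    1    1    1
  b   0    0    1    2    2    2    2
  e   0    1    1    2    3    3    3
  d   0    1    2    2    3    3    3
LCS length = dp[4][6] = 3

3


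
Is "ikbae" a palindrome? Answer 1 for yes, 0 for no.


Input: ikbae
Reversed: eabki
  Compare pos 0 ('i') with pos 4 ('e'): MISMATCH
  Compare pos 1 ('k') with pos 3 ('a'): MISMATCH
Result: not a palindrome

0


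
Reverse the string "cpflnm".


Input: cpflnm
Reading characters right to left:
  Position 5: 'm'
  Position 4: 'n'
  Position 3: 'l'
  Position 2: 'f'
  Position 1: 'p'
  Position 0: 'c'
Reversed: mnlfpc

mnlfpc


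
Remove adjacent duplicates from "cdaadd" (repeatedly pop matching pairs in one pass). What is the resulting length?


Input: cdaadd
Stack-based adjacent duplicate removal:
  Read 'c': push. Stack: c
  Read 'd': push. Stack: cd
  Read 'a': push. Stack: cda
  Read 'a': matches stack top 'a' => pop. Stack: cd
  Read 'd': matches stack top 'd' => pop. Stack: c
  Read 'd': push. Stack: cd
Final stack: "cd" (length 2)

2


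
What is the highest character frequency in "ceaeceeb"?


Input: ceaeceeb
Character counts:
  'a': 1
  'b': 1
  'c': 2
  'e': 4
Maximum frequency: 4

4


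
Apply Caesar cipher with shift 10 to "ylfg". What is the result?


Caesar cipher: shift "ylfg" by 10
  'y' (pos 24) + 10 = pos 8 = 'i'
  'l' (pos 11) + 10 = pos 21 = 'v'
  'f' (pos 5) + 10 = pos 15 = 'p'
  'g' (pos 6) + 10 = pos 16 = 'q'
Result: ivpq

ivpq


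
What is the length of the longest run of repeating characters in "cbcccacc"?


Input: "cbcccacc"
Scanning for longest run:
  Position 1 ('b'): new char, reset run to 1
  Position 2 ('c'): new char, reset run to 1
  Position 3 ('c'): continues run of 'c', length=2
  Position 4 ('c'): continues run of 'c', length=3
  Position 5 ('a'): new char, reset run to 1
  Position 6 ('c'): new char, reset run to 1
  Position 7 ('c'): continues run of 'c', length=2
Longest run: 'c' with length 3

3


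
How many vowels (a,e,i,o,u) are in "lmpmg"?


Input: lmpmg
Checking each character:
  'l' at position 0: consonant
  'm' at position 1: consonant
  'p' at position 2: consonant
  'm' at position 3: consonant
  'g' at position 4: consonant
Total vowels: 0

0


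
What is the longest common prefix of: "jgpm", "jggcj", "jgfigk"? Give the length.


Words: jgpm, jggcj, jgfigk
  Position 0: all 'j' => match
  Position 1: all 'g' => match
  Position 2: ('p', 'g', 'f') => mismatch, stop
LCP = "jg" (length 2)

2


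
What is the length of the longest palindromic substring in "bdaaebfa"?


Input: "bdaaebfa"
Checking substrings for palindromes:
  [2:4] "aa" (len 2) => palindrome
Longest palindromic substring: "aa" with length 2

2


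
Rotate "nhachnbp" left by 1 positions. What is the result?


Input: "nhachnbp", rotate left by 1
First 1 characters: "n"
Remaining characters: "hachnbp"
Concatenate remaining + first: "hachnbp" + "n" = "hachnbpn"

hachnbpn


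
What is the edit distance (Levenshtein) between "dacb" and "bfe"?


Computing edit distance: "dacb" -> "bfe"
DP table:
           b    f    e
      0    1    2    3
  d   1    1    2    3
  a   2    2    2    3
  c   3    3    3    3
  b   4    3    4    4
Edit distance = dp[4][3] = 4

4


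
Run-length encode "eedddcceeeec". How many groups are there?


Input: eedddcceeeec
Scanning for consecutive runs:
  Group 1: 'e' x 2 (positions 0-1)
  Group 2: 'd' x 3 (positions 2-4)
  Group 3: 'c' x 2 (positions 5-6)
  Group 4: 'e' x 4 (positions 7-10)
  Group 5: 'c' x 1 (positions 11-11)
Total groups: 5

5


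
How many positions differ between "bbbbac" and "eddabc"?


Comparing "bbbbac" and "eddabc" position by position:
  Position 0: 'b' vs 'e' => DIFFER
  Position 1: 'b' vs 'd' => DIFFER
  Position 2: 'b' vs 'd' => DIFFER
  Position 3: 'b' vs 'a' => DIFFER
  Position 4: 'a' vs 'b' => DIFFER
  Position 5: 'c' vs 'c' => same
Positions that differ: 5

5


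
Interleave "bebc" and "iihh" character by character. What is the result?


Interleaving "bebc" and "iihh":
  Position 0: 'b' from first, 'i' from second => "bi"
  Position 1: 'e' from first, 'i' from second => "ei"
  Position 2: 'b' from first, 'h' from second => "bh"
  Position 3: 'c' from first, 'h' from second => "ch"
Result: bieibhch

bieibhch


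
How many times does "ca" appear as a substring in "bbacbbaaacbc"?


Searching for "ca" in "bbacbbaaacbc"
Scanning each position:
  Position 0: "bb" => no
  Position 1: "ba" => no
  Position 2: "ac" => no
  Position 3: "cb" => no
  Position 4: "bb" => no
  Position 5: "ba" => no
  Position 6: "aa" => no
  Position 7: "aa" => no
  Position 8: "ac" => no
  Position 9: "cb" => no
  Position 10: "bc" => no
Total occurrences: 0

0


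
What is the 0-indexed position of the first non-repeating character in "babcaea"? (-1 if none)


Input: babcaea
Character frequencies:
  'a': 3
  'b': 2
  'c': 1
  'e': 1
Scanning left to right for freq == 1:
  Position 0 ('b'): freq=2, skip
  Position 1 ('a'): freq=3, skip
  Position 2 ('b'): freq=2, skip
  Position 3 ('c'): unique! => answer = 3

3


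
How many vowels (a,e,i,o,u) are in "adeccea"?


Input: adeccea
Checking each character:
  'a' at position 0: vowel (running total: 1)
  'd' at position 1: consonant
  'e' at position 2: vowel (running total: 2)
  'c' at position 3: consonant
  'c' at position 4: consonant
  'e' at position 5: vowel (running total: 3)
  'a' at position 6: vowel (running total: 4)
Total vowels: 4

4


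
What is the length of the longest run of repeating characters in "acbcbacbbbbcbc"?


Input: "acbcbacbbbbcbc"
Scanning for longest run:
  Position 1 ('c'): new char, reset run to 1
  Position 2 ('b'): new char, reset run to 1
  Position 3 ('c'): new char, reset run to 1
  Position 4 ('b'): new char, reset run to 1
  Position 5 ('a'): new char, reset run to 1
  Position 6 ('c'): new char, reset run to 1
  Position 7 ('b'): new char, reset run to 1
  Position 8 ('b'): continues run of 'b', length=2
  Position 9 ('b'): continues run of 'b', length=3
  Position 10 ('b'): continues run of 'b', length=4
  Position 11 ('c'): new char, reset run to 1
  Position 12 ('b'): new char, reset run to 1
  Position 13 ('c'): new char, reset run to 1
Longest run: 'b' with length 4

4


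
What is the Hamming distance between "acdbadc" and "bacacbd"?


Comparing "acdbadc" and "bacacbd" position by position:
  Position 0: 'a' vs 'b' => differ
  Position 1: 'c' vs 'a' => differ
  Position 2: 'd' vs 'c' => differ
  Position 3: 'b' vs 'a' => differ
  Position 4: 'a' vs 'c' => differ
  Position 5: 'd' vs 'b' => differ
  Position 6: 'c' vs 'd' => differ
Total differences (Hamming distance): 7

7


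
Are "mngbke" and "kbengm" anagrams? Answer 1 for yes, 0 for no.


Strings: "mngbke", "kbengm"
Sorted first:  begkmn
Sorted second: begkmn
Sorted forms match => anagrams

1


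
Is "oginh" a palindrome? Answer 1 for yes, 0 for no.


Input: oginh
Reversed: hnigo
  Compare pos 0 ('o') with pos 4 ('h'): MISMATCH
  Compare pos 1 ('g') with pos 3 ('n'): MISMATCH
Result: not a palindrome

0


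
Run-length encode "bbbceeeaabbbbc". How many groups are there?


Input: bbbceeeaabbbbc
Scanning for consecutive runs:
  Group 1: 'b' x 3 (positions 0-2)
  Group 2: 'c' x 1 (positions 3-3)
  Group 3: 'e' x 3 (positions 4-6)
  Group 4: 'a' x 2 (positions 7-8)
  Group 5: 'b' x 4 (positions 9-12)
  Group 6: 'c' x 1 (positions 13-13)
Total groups: 6

6


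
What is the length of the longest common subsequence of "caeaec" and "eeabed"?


LCS of "caeaec" and "eeabed"
DP table:
           e    e    a    b    e    d
      0    0    0    0    0    0    0
  c   0    0    0    0    0    0    0
  a   0    0    0    1    1    1    1
  e   0    1    1    1    1    2    2
  a   0    1    1    2    2    2    2
  e   0    1    2    2    2    3    3
  c   0    1    2    2    2    3    3
LCS length = dp[6][6] = 3

3


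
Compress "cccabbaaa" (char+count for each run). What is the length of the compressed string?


Input: cccabbaaa
Runs:
  'c' x 3 => "c3"
  'a' x 1 => "a1"
  'b' x 2 => "b2"
  'a' x 3 => "a3"
Compressed: "c3a1b2a3"
Compressed length: 8

8


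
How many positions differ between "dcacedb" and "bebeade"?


Comparing "dcacedb" and "bebeade" position by position:
  Position 0: 'd' vs 'b' => DIFFER
  Position 1: 'c' vs 'e' => DIFFER
  Position 2: 'a' vs 'b' => DIFFER
  Position 3: 'c' vs 'e' => DIFFER
  Position 4: 'e' vs 'a' => DIFFER
  Position 5: 'd' vs 'd' => same
  Position 6: 'b' vs 'e' => DIFFER
Positions that differ: 6

6


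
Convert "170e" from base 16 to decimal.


Input: "170e" in base 16
Positional expansion:
  Digit '1' (value 1) x 16^3 = 4096
  Digit '7' (value 7) x 16^2 = 1792
  Digit '0' (value 0) x 16^1 = 0
  Digit 'e' (value 14) x 16^0 = 14
Sum = 5902

5902


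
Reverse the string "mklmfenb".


Input: mklmfenb
Reading characters right to left:
  Position 7: 'b'
  Position 6: 'n'
  Position 5: 'e'
  Position 4: 'f'
  Position 3: 'm'
  Position 2: 'l'
  Position 1: 'k'
  Position 0: 'm'
Reversed: bnefmlkm

bnefmlkm


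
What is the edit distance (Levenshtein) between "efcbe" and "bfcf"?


Computing edit distance: "efcbe" -> "bfcf"
DP table:
           b    f    c    f
      0    1    2    3    4
  e   1    1    2    3    4
  f   2    2    1    2    3
  c   3    3    2    1    2
  b   4    3    3    2    2
  e   5    4    4    3    3
Edit distance = dp[5][4] = 3

3


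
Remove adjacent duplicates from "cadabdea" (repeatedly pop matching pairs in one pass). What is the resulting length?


Input: cadabdea
Stack-based adjacent duplicate removal:
  Read 'c': push. Stack: c
  Read 'a': push. Stack: ca
  Read 'd': push. Stack: cad
  Read 'a': push. Stack: cada
  Read 'b': push. Stack: cadab
  Read 'd': push. Stack: cadabd
  Read 'e': push. Stack: cadabde
  Read 'a': push. Stack: cadabdea
Final stack: "cadabdea" (length 8)

8


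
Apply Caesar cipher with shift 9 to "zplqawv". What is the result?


Caesar cipher: shift "zplqawv" by 9
  'z' (pos 25) + 9 = pos 8 = 'i'
  'p' (pos 15) + 9 = pos 24 = 'y'
  'l' (pos 11) + 9 = pos 20 = 'u'
  'q' (pos 16) + 9 = pos 25 = 'z'
  'a' (pos 0) + 9 = pos 9 = 'j'
  'w' (pos 22) + 9 = pos 5 = 'f'
  'v' (pos 21) + 9 = pos 4 = 'e'
Result: iyuzjfe

iyuzjfe


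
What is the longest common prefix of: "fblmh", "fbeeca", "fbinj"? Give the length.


Words: fblmh, fbeeca, fbinj
  Position 0: all 'f' => match
  Position 1: all 'b' => match
  Position 2: ('l', 'e', 'i') => mismatch, stop
LCP = "fb" (length 2)

2


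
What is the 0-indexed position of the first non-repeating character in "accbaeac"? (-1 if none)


Input: accbaeac
Character frequencies:
  'a': 3
  'b': 1
  'c': 3
  'e': 1
Scanning left to right for freq == 1:
  Position 0 ('a'): freq=3, skip
  Position 1 ('c'): freq=3, skip
  Position 2 ('c'): freq=3, skip
  Position 3 ('b'): unique! => answer = 3

3


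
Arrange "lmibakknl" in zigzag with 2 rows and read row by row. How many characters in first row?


Zigzag "lmibakknl" into 2 rows:
Placing characters:
  'l' => row 0
  'm' => row 1
  'i' => row 0
  'b' => row 1
  'a' => row 0
  'k' => row 1
  'k' => row 0
  'n' => row 1
  'l' => row 0
Rows:
  Row 0: "liakl"
  Row 1: "mbkn"
First row length: 5

5


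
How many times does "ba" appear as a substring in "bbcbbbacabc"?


Searching for "ba" in "bbcbbbacabc"
Scanning each position:
  Position 0: "bb" => no
  Position 1: "bc" => no
  Position 2: "cb" => no
  Position 3: "bb" => no
  Position 4: "bb" => no
  Position 5: "ba" => MATCH
  Position 6: "ac" => no
  Position 7: "ca" => no
  Position 8: "ab" => no
  Position 9: "bc" => no
Total occurrences: 1

1


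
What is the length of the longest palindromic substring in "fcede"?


Input: "fcede"
Checking substrings for palindromes:
  [2:5] "ede" (len 3) => palindrome
Longest palindromic substring: "ede" with length 3

3


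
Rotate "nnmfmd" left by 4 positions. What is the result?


Input: "nnmfmd", rotate left by 4
First 4 characters: "nnmf"
Remaining characters: "md"
Concatenate remaining + first: "md" + "nnmf" = "mdnnmf"

mdnnmf


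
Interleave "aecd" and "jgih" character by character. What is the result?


Interleaving "aecd" and "jgih":
  Position 0: 'a' from first, 'j' from second => "aj"
  Position 1: 'e' from first, 'g' from second => "eg"
  Position 2: 'c' from first, 'i' from second => "ci"
  Position 3: 'd' from first, 'h' from second => "dh"
Result: ajegcidh

ajegcidh


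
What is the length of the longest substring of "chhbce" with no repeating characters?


Input: "chhbce"
Sliding window (track last position of each char):
  Position 0 ('c'): window [0,0] length 1 -- new best
  Position 1 ('h'): window [0,1] length 2 -- new best
  Position 2 ('h'): repeat (last at 1), move window start to 2
  Position 2 ('h'): window [2,2] length 1
  Position 3 ('b'): window [2,3] length 2
  Position 4 ('c'): window [2,4] length 3 -- new best
  Position 5 ('e'): window [2,5] length 4 -- new best
Longest substring with no repeats: "hbce" with length 4

4


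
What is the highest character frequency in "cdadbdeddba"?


Input: cdadbdeddba
Character counts:
  'a': 2
  'b': 2
  'c': 1
  'd': 5
  'e': 1
Maximum frequency: 5

5


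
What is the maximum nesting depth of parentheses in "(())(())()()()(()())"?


Input: "(())(())()()()(()())"
Tracking depth:
  Position 0 '(': depth becomes 1
  Position 1 '(': depth becomes 2
  Position 2 ')': depth becomes 1
  Position 3 ')': depth becomes 0
  Position 4 '(': depth becomes 1
  Position 5 '(': depth becomes 2
  Position 6 ')': depth becomes 1
  Position 7 ')': depth becomes 0
  Position 8 '(': depth becomes 1
  Position 9 ')': depth becomes 0
  Position 10 '(': depth becomes 1
  Position 11 ')': depth becomes 0
  Position 12 '(': depth becomes 1
  Position 13 ')': depth becomes 0
  Position 14 '(': depth becomes 1
  Position 15 '(': depth becomes 2
  Position 16 ')': depth becomes 1
  Position 17 '(': depth becomes 2
  Position 18 ')': depth becomes 1
  Position 19 ')': depth becomes 0
Maximum depth reached: 2

2


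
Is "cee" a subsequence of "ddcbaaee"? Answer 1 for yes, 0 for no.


Check if "cee" is a subsequence of "ddcbaaee"
Greedy scan:
  Position 0 ('d'): no match needed
  Position 1 ('d'): no match needed
  Position 2 ('c'): matches sub[0] = 'c'
  Position 3 ('b'): no match needed
  Position 4 ('a'): no match needed
  Position 5 ('a'): no match needed
  Position 6 ('e'): matches sub[1] = 'e'
  Position 7 ('e'): matches sub[2] = 'e'
All 3 characters matched => is a subsequence

1


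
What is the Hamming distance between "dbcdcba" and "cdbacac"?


Comparing "dbcdcba" and "cdbacac" position by position:
  Position 0: 'd' vs 'c' => differ
  Position 1: 'b' vs 'd' => differ
  Position 2: 'c' vs 'b' => differ
  Position 3: 'd' vs 'a' => differ
  Position 4: 'c' vs 'c' => same
  Position 5: 'b' vs 'a' => differ
  Position 6: 'a' vs 'c' => differ
Total differences (Hamming distance): 6

6


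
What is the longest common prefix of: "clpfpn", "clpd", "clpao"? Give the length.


Words: clpfpn, clpd, clpao
  Position 0: all 'c' => match
  Position 1: all 'l' => match
  Position 2: all 'p' => match
  Position 3: ('f', 'd', 'a') => mismatch, stop
LCP = "clp" (length 3)

3


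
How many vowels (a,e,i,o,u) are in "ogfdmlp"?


Input: ogfdmlp
Checking each character:
  'o' at position 0: vowel (running total: 1)
  'g' at position 1: consonant
  'f' at position 2: consonant
  'd' at position 3: consonant
  'm' at position 4: consonant
  'l' at position 5: consonant
  'p' at position 6: consonant
Total vowels: 1

1


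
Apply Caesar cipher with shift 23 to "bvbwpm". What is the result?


Caesar cipher: shift "bvbwpm" by 23
  'b' (pos 1) + 23 = pos 24 = 'y'
  'v' (pos 21) + 23 = pos 18 = 's'
  'b' (pos 1) + 23 = pos 24 = 'y'
  'w' (pos 22) + 23 = pos 19 = 't'
  'p' (pos 15) + 23 = pos 12 = 'm'
  'm' (pos 12) + 23 = pos 9 = 'j'
Result: ysytmj

ysytmj


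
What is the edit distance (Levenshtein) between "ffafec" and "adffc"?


Computing edit distance: "ffafec" -> "adffc"
DP table:
           a    d    f    f    c
      0    1    2    3    4    5
  f   1    1    2    2    3    4
  f   2    2    2    2    2    3
  a   3    2    3    3    3    3
  f   4    3    3    3    3    4
  e   5    4    4    4    4    4
  c   6    5    5    5    5    4
Edit distance = dp[6][5] = 4

4


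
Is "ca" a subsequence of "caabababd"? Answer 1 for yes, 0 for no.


Check if "ca" is a subsequence of "caabababd"
Greedy scan:
  Position 0 ('c'): matches sub[0] = 'c'
  Position 1 ('a'): matches sub[1] = 'a'
  Position 2 ('a'): no match needed
  Position 3 ('b'): no match needed
  Position 4 ('a'): no match needed
  Position 5 ('b'): no match needed
  Position 6 ('a'): no match needed
  Position 7 ('b'): no match needed
  Position 8 ('d'): no match needed
All 2 characters matched => is a subsequence

1


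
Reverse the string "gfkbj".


Input: gfkbj
Reading characters right to left:
  Position 4: 'j'
  Position 3: 'b'
  Position 2: 'k'
  Position 1: 'f'
  Position 0: 'g'
Reversed: jbkfg

jbkfg


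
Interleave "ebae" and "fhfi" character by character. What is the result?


Interleaving "ebae" and "fhfi":
  Position 0: 'e' from first, 'f' from second => "ef"
  Position 1: 'b' from first, 'h' from second => "bh"
  Position 2: 'a' from first, 'f' from second => "af"
  Position 3: 'e' from first, 'i' from second => "ei"
Result: efbhafei

efbhafei


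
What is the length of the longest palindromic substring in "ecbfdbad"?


Input: "ecbfdbad"
Checking substrings for palindromes:
  No multi-char palindromic substrings found
Longest palindromic substring: "e" with length 1

1


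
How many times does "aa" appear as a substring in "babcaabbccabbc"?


Searching for "aa" in "babcaabbccabbc"
Scanning each position:
  Position 0: "ba" => no
  Position 1: "ab" => no
  Position 2: "bc" => no
  Position 3: "ca" => no
  Position 4: "aa" => MATCH
  Position 5: "ab" => no
  Position 6: "bb" => no
  Position 7: "bc" => no
  Position 8: "cc" => no
  Position 9: "ca" => no
  Position 10: "ab" => no
  Position 11: "bb" => no
  Position 12: "bc" => no
Total occurrences: 1

1


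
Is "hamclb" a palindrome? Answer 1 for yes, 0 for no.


Input: hamclb
Reversed: blcmah
  Compare pos 0 ('h') with pos 5 ('b'): MISMATCH
  Compare pos 1 ('a') with pos 4 ('l'): MISMATCH
  Compare pos 2 ('m') with pos 3 ('c'): MISMATCH
Result: not a palindrome

0


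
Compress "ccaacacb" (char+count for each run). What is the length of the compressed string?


Input: ccaacacb
Runs:
  'c' x 2 => "c2"
  'a' x 2 => "a2"
  'c' x 1 => "c1"
  'a' x 1 => "a1"
  'c' x 1 => "c1"
  'b' x 1 => "b1"
Compressed: "c2a2c1a1c1b1"
Compressed length: 12

12


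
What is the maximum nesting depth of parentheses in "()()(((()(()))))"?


Input: "()()(((()(()))))"
Tracking depth:
  Position 0 '(': depth becomes 1
  Position 1 ')': depth becomes 0
  Position 2 '(': depth becomes 1
  Position 3 ')': depth becomes 0
  Position 4 '(': depth becomes 1
  Position 5 '(': depth becomes 2
  Position 6 '(': depth becomes 3
  Position 7 '(': depth becomes 4
  Position 8 ')': depth becomes 3
  Position 9 '(': depth becomes 4
  Position 10 '(': depth becomes 5
  Position 11 ')': depth becomes 4
  Position 12 ')': depth becomes 3
  Position 13 ')': depth becomes 2
  Position 14 ')': depth becomes 1
  Position 15 ')': depth becomes 0
Maximum depth reached: 5

5


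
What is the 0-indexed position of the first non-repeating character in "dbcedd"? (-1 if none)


Input: dbcedd
Character frequencies:
  'b': 1
  'c': 1
  'd': 3
  'e': 1
Scanning left to right for freq == 1:
  Position 0 ('d'): freq=3, skip
  Position 1 ('b'): unique! => answer = 1

1


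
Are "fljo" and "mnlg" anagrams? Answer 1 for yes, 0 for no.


Strings: "fljo", "mnlg"
Sorted first:  fjlo
Sorted second: glmn
Differ at position 0: 'f' vs 'g' => not anagrams

0


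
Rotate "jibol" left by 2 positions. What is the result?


Input: "jibol", rotate left by 2
First 2 characters: "ji"
Remaining characters: "bol"
Concatenate remaining + first: "bol" + "ji" = "bolji"

bolji


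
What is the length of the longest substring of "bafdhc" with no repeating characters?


Input: "bafdhc"
Sliding window (track last position of each char):
  Position 0 ('b'): window [0,0] length 1 -- new best
  Position 1 ('a'): window [0,1] length 2 -- new best
  Position 2 ('f'): window [0,2] length 3 -- new best
  Position 3 ('d'): window [0,3] length 4 -- new best
  Position 4 ('h'): window [0,4] length 5 -- new best
  Position 5 ('c'): window [0,5] length 6 -- new best
Longest substring with no repeats: "bafdhc" with length 6

6


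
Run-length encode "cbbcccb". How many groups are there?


Input: cbbcccb
Scanning for consecutive runs:
  Group 1: 'c' x 1 (positions 0-0)
  Group 2: 'b' x 2 (positions 1-2)
  Group 3: 'c' x 3 (positions 3-5)
  Group 4: 'b' x 1 (positions 6-6)
Total groups: 4

4


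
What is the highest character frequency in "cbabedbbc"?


Input: cbabedbbc
Character counts:
  'a': 1
  'b': 4
  'c': 2
  'd': 1
  'e': 1
Maximum frequency: 4

4


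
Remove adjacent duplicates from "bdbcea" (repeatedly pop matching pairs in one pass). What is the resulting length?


Input: bdbcea
Stack-based adjacent duplicate removal:
  Read 'b': push. Stack: b
  Read 'd': push. Stack: bd
  Read 'b': push. Stack: bdb
  Read 'c': push. Stack: bdbc
  Read 'e': push. Stack: bdbce
  Read 'a': push. Stack: bdbcea
Final stack: "bdbcea" (length 6)

6


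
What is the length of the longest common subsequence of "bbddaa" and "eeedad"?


LCS of "bbddaa" and "eeedad"
DP table:
           e    e    e    d    a    d
      0    0    0    0    0    0    0
  b   0    0    0    0    0    0    0
  b   0    0    0    0    0    0    0
  d   0    0    0    0    1    1    1
  d   0    0    0    0    1    1    2
  a   0    0    0    0    1    2    2
  a   0    0    0    0    1    2    2
LCS length = dp[6][6] = 2

2


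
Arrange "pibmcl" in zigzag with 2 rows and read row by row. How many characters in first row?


Zigzag "pibmcl" into 2 rows:
Placing characters:
  'p' => row 0
  'i' => row 1
  'b' => row 0
  'm' => row 1
  'c' => row 0
  'l' => row 1
Rows:
  Row 0: "pbc"
  Row 1: "iml"
First row length: 3

3


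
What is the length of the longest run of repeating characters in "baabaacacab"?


Input: "baabaacacab"
Scanning for longest run:
  Position 1 ('a'): new char, reset run to 1
  Position 2 ('a'): continues run of 'a', length=2
  Position 3 ('b'): new char, reset run to 1
  Position 4 ('a'): new char, reset run to 1
  Position 5 ('a'): continues run of 'a', length=2
  Position 6 ('c'): new char, reset run to 1
  Position 7 ('a'): new char, reset run to 1
  Position 8 ('c'): new char, reset run to 1
  Position 9 ('a'): new char, reset run to 1
  Position 10 ('b'): new char, reset run to 1
Longest run: 'a' with length 2

2


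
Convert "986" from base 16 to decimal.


Input: "986" in base 16
Positional expansion:
  Digit '9' (value 9) x 16^2 = 2304
  Digit '8' (value 8) x 16^1 = 128
  Digit '6' (value 6) x 16^0 = 6
Sum = 2438

2438


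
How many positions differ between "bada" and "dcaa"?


Comparing "bada" and "dcaa" position by position:
  Position 0: 'b' vs 'd' => DIFFER
  Position 1: 'a' vs 'c' => DIFFER
  Position 2: 'd' vs 'a' => DIFFER
  Position 3: 'a' vs 'a' => same
Positions that differ: 3

3


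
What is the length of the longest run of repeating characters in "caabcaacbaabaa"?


Input: "caabcaacbaabaa"
Scanning for longest run:
  Position 1 ('a'): new char, reset run to 1
  Position 2 ('a'): continues run of 'a', length=2
  Position 3 ('b'): new char, reset run to 1
  Position 4 ('c'): new char, reset run to 1
  Position 5 ('a'): new char, reset run to 1
  Position 6 ('a'): continues run of 'a', length=2
  Position 7 ('c'): new char, reset run to 1
  Position 8 ('b'): new char, reset run to 1
  Position 9 ('a'): new char, reset run to 1
  Position 10 ('a'): continues run of 'a', length=2
  Position 11 ('b'): new char, reset run to 1
  Position 12 ('a'): new char, reset run to 1
  Position 13 ('a'): continues run of 'a', length=2
Longest run: 'a' with length 2

2


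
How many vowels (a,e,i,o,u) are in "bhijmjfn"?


Input: bhijmjfn
Checking each character:
  'b' at position 0: consonant
  'h' at position 1: consonant
  'i' at position 2: vowel (running total: 1)
  'j' at position 3: consonant
  'm' at position 4: consonant
  'j' at position 5: consonant
  'f' at position 6: consonant
  'n' at position 7: consonant
Total vowels: 1

1


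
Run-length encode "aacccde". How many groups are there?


Input: aacccde
Scanning for consecutive runs:
  Group 1: 'a' x 2 (positions 0-1)
  Group 2: 'c' x 3 (positions 2-4)
  Group 3: 'd' x 1 (positions 5-5)
  Group 4: 'e' x 1 (positions 6-6)
Total groups: 4

4


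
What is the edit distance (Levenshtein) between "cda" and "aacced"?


Computing edit distance: "cda" -> "aacced"
DP table:
           a    a    c    c    e    d
      0    1    2    3    4    5    6
  c   1    1    2    2    3    4    5
  d   2    2    2    3    3    4    4
  a   3    2    2    3    4    4    5
Edit distance = dp[3][6] = 5

5


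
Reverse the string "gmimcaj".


Input: gmimcaj
Reading characters right to left:
  Position 6: 'j'
  Position 5: 'a'
  Position 4: 'c'
  Position 3: 'm'
  Position 2: 'i'
  Position 1: 'm'
  Position 0: 'g'
Reversed: jacmimg

jacmimg
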